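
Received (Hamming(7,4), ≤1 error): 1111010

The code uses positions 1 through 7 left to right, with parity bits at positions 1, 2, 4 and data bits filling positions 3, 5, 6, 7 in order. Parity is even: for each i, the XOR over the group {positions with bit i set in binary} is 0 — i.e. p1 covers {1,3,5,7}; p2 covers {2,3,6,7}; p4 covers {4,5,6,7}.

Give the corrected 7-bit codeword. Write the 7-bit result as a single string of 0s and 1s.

1011010

s1 (pos 1,3,5,7): 1⊕1⊕0⊕0 = 0
s2 (pos 2,3,6,7): 1⊕1⊕1⊕0 = 1
s4 (pos 4,5,6,7): 1⊕0⊕1⊕0 = 0
Syndrome s4…s1 = 010 → error at position 2.
Flip position 2: 1111010 → 1011010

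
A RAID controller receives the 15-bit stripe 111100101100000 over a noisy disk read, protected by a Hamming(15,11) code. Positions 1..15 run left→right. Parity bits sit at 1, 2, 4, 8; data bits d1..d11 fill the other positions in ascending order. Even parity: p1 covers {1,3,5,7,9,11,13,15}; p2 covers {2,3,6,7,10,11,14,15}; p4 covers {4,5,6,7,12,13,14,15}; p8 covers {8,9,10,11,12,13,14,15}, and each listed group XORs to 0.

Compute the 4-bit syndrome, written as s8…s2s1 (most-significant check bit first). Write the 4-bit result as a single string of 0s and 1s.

0000

s1 (pos 1,3,5,7,9,11,13,15): 1⊕1⊕0⊕1⊕1⊕0⊕0⊕0 = 0
s2 (pos 2,3,6,7,10,11,14,15): 1⊕1⊕0⊕1⊕1⊕0⊕0⊕0 = 0
s4 (pos 4,5,6,7,12,13,14,15): 1⊕0⊕0⊕1⊕0⊕0⊕0⊕0 = 0
s8 (pos 8,9,10,11,12,13,14,15): 0⊕1⊕1⊕0⊕0⊕0⊕0⊕0 = 0
Syndrome s8…s1 = 0000 → no error.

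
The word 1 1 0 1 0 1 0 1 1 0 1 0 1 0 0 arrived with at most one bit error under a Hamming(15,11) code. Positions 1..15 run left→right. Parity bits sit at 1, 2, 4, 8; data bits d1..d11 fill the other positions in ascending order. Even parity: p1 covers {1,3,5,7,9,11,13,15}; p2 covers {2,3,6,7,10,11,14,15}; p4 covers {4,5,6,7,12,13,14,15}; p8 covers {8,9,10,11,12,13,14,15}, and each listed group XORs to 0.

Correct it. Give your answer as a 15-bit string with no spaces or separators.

s1 (pos 1,3,5,7,9,11,13,15): 1⊕0⊕0⊕0⊕1⊕1⊕1⊕0 = 0
s2 (pos 2,3,6,7,10,11,14,15): 1⊕0⊕1⊕0⊕0⊕1⊕0⊕0 = 1
s4 (pos 4,5,6,7,12,13,14,15): 1⊕0⊕1⊕0⊕0⊕1⊕0⊕0 = 1
s8 (pos 8,9,10,11,12,13,14,15): 1⊕1⊕0⊕1⊕0⊕1⊕0⊕0 = 0
Syndrome s8…s1 = 0110 → error at position 6.
Flip position 6: 110101011010100 → 110100011010100

110100011010100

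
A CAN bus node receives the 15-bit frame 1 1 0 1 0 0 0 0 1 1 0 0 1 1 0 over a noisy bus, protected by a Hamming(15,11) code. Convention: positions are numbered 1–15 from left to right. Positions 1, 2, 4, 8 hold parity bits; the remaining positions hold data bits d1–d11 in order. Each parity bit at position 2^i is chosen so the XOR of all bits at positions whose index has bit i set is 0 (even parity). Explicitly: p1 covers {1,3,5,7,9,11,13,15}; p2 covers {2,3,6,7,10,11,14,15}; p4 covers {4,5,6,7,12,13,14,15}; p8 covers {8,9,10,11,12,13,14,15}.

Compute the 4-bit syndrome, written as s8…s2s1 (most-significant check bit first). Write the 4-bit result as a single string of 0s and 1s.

0111

s1 (pos 1,3,5,7,9,11,13,15): 1⊕0⊕0⊕0⊕1⊕0⊕1⊕0 = 1
s2 (pos 2,3,6,7,10,11,14,15): 1⊕0⊕0⊕0⊕1⊕0⊕1⊕0 = 1
s4 (pos 4,5,6,7,12,13,14,15): 1⊕0⊕0⊕0⊕0⊕1⊕1⊕0 = 1
s8 (pos 8,9,10,11,12,13,14,15): 0⊕1⊕1⊕0⊕0⊕1⊕1⊕0 = 0
Syndrome s8…s1 = 0111 → error at position 7.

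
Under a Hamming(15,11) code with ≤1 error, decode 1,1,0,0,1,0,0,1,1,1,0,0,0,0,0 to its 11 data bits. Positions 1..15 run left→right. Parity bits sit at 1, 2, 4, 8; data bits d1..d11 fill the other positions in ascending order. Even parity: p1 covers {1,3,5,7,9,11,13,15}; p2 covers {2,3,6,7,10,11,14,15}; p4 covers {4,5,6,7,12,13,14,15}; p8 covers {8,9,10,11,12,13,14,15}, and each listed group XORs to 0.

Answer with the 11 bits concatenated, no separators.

s1 (pos 1,3,5,7,9,11,13,15): 1⊕0⊕1⊕0⊕1⊕0⊕0⊕0 = 1
s2 (pos 2,3,6,7,10,11,14,15): 1⊕0⊕0⊕0⊕1⊕0⊕0⊕0 = 0
s4 (pos 4,5,6,7,12,13,14,15): 0⊕1⊕0⊕0⊕0⊕0⊕0⊕0 = 1
s8 (pos 8,9,10,11,12,13,14,15): 1⊕1⊕1⊕0⊕0⊕0⊕0⊕0 = 1
Syndrome s8…s1 = 1101 → error at position 13.
Flip position 13: 110010011100000 → 110010011100100
Read data bits from positions 3,5,6,7,9,10,11,12,13,14,15: 01001100100

01001100100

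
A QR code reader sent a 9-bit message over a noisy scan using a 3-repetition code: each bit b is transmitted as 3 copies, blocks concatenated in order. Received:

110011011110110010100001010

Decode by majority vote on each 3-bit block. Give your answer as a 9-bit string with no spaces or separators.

Block 1 (110): 2 ones → 1
Block 2 (011): 2 ones → 1
Block 3 (011): 2 ones → 1
Block 4 (110): 2 ones → 1
Block 5 (110): 2 ones → 1
Block 6 (010): 1 one → 0
Block 7 (100): 1 one → 0
Block 8 (001): 1 one → 0
Block 9 (010): 1 one → 0

111110000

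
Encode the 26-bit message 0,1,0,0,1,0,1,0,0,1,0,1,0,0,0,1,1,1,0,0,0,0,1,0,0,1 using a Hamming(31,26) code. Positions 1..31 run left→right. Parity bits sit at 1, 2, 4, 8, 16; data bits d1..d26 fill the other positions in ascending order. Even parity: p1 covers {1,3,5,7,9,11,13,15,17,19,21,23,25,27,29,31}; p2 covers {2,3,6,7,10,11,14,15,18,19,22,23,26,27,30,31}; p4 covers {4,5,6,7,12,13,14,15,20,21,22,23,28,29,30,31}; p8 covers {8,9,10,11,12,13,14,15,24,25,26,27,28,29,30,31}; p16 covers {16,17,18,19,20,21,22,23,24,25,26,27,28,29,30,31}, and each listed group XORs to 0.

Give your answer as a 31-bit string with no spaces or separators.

1101100110100100100011100001001

Place data at non-parity positions: p1 p2 0 p4 1 0 0 p8 1 0 1 0 0 1 0 p16 1 0 0 0 1 1 1 0 0 0 0 1 0 0 1
p1 (pos 1,3,5,7,9,11,13,15,17,19,21,23,25,27,29,31): XOR of data positions = 0⊕1⊕0⊕1⊕1⊕0⊕0⊕1⊕0⊕1⊕1⊕0⊕0⊕0⊕1 = 1
p2 (pos 2,3,6,7,10,11,14,15,18,19,22,23,26,27,30,31): XOR of data positions = 0⊕0⊕0⊕0⊕1⊕1⊕0⊕0⊕0⊕1⊕1⊕0⊕0⊕0⊕1 = 1
p4 (pos 4,5,6,7,12,13,14,15,20,21,22,23,28,29,30,31): XOR of data positions = 1⊕0⊕0⊕0⊕0⊕1⊕0⊕0⊕1⊕1⊕1⊕1⊕0⊕0⊕1 = 1
p8 (pos 8,9,10,11,12,13,14,15,24,25,26,27,28,29,30,31): XOR of data positions = 1⊕0⊕1⊕0⊕0⊕1⊕0⊕0⊕0⊕0⊕0⊕1⊕0⊕0⊕1 = 1
p16 (pos 16,17,18,19,20,21,22,23,24,25,26,27,28,29,30,31): XOR of data positions = 1⊕0⊕0⊕0⊕1⊕1⊕1⊕0⊕0⊕0⊕0⊕1⊕0⊕0⊕1 = 0
Codeword: 1101100110100100100011100001001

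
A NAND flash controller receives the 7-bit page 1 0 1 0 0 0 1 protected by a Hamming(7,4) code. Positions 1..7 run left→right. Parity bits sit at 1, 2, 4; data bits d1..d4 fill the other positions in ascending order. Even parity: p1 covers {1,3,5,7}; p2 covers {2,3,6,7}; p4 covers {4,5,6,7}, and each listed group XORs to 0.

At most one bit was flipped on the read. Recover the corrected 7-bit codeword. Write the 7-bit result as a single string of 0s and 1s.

s1 (pos 1,3,5,7): 1⊕1⊕0⊕1 = 1
s2 (pos 2,3,6,7): 0⊕1⊕0⊕1 = 0
s4 (pos 4,5,6,7): 0⊕0⊕0⊕1 = 1
Syndrome s4…s1 = 101 → error at position 5.
Flip position 5: 1010001 → 1010101

1010101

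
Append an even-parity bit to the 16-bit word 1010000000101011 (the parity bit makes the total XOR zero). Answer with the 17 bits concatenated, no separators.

10100000001010110

XOR of the 16 data bits: 1⊕0⊕1⊕0⊕0⊕0⊕0⊕0⊕0⊕0⊕1⊕0⊕1⊕0⊕1⊕1 = 0
Parity bit = 0 (so all 17 bits XOR to 0).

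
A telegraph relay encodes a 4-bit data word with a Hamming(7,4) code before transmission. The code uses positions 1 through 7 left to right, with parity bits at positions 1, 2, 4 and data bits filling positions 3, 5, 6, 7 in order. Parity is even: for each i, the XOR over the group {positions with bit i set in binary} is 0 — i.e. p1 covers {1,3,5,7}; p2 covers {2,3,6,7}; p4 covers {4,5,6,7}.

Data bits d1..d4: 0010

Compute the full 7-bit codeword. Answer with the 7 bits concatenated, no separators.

0101010

Place data at non-parity positions: p1 p2 0 p4 0 1 0
p1 (pos 1,3,5,7): XOR of data positions = 0⊕0⊕0 = 0
p2 (pos 2,3,6,7): XOR of data positions = 0⊕1⊕0 = 1
p4 (pos 4,5,6,7): XOR of data positions = 0⊕1⊕0 = 1
Codeword: 0101010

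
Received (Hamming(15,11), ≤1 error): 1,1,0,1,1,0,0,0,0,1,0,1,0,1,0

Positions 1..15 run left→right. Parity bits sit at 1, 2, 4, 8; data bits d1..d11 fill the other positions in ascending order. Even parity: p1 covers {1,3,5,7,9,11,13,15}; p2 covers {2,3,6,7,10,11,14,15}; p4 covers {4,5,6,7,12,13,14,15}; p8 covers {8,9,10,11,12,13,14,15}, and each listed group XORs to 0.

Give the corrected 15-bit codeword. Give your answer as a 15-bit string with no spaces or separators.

110110000001010

s1 (pos 1,3,5,7,9,11,13,15): 1⊕0⊕1⊕0⊕0⊕0⊕0⊕0 = 0
s2 (pos 2,3,6,7,10,11,14,15): 1⊕0⊕0⊕0⊕1⊕0⊕1⊕0 = 1
s4 (pos 4,5,6,7,12,13,14,15): 1⊕1⊕0⊕0⊕1⊕0⊕1⊕0 = 0
s8 (pos 8,9,10,11,12,13,14,15): 0⊕0⊕1⊕0⊕1⊕0⊕1⊕0 = 1
Syndrome s8…s1 = 1010 → error at position 10.
Flip position 10: 110110000101010 → 110110000001010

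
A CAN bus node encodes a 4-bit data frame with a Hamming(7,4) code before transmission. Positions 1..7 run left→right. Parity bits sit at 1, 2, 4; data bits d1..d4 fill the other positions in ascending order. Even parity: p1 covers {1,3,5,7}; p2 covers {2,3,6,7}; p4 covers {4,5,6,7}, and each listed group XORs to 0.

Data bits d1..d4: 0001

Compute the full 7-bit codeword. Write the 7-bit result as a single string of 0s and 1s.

Place data at non-parity positions: p1 p2 0 p4 0 0 1
p1 (pos 1,3,5,7): XOR of data positions = 0⊕0⊕1 = 1
p2 (pos 2,3,6,7): XOR of data positions = 0⊕0⊕1 = 1
p4 (pos 4,5,6,7): XOR of data positions = 0⊕0⊕1 = 1
Codeword: 1101001

1101001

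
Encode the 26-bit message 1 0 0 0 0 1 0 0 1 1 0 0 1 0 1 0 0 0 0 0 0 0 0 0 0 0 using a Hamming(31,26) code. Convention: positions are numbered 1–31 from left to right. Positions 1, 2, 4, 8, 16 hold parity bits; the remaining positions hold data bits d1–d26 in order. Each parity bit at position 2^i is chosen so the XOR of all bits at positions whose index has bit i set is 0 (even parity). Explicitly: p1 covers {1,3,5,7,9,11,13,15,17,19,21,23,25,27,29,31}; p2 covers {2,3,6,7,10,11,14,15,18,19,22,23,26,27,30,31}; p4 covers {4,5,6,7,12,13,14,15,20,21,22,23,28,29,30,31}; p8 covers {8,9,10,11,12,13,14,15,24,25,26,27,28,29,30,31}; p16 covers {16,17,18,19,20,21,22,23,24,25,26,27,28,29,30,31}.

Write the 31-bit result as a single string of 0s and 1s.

0011000101001100010100000000000

Place data at non-parity positions: p1 p2 1 p4 0 0 0 p8 0 1 0 0 1 1 0 p16 0 1 0 1 0 0 0 0 0 0 0 0 0 0 0
p1 (pos 1,3,5,7,9,11,13,15,17,19,21,23,25,27,29,31): XOR of data positions = 1⊕0⊕0⊕0⊕0⊕1⊕0⊕0⊕0⊕0⊕0⊕0⊕0⊕0⊕0 = 0
p2 (pos 2,3,6,7,10,11,14,15,18,19,22,23,26,27,30,31): XOR of data positions = 1⊕0⊕0⊕1⊕0⊕1⊕0⊕1⊕0⊕0⊕0⊕0⊕0⊕0⊕0 = 0
p4 (pos 4,5,6,7,12,13,14,15,20,21,22,23,28,29,30,31): XOR of data positions = 0⊕0⊕0⊕0⊕1⊕1⊕0⊕1⊕0⊕0⊕0⊕0⊕0⊕0⊕0 = 1
p8 (pos 8,9,10,11,12,13,14,15,24,25,26,27,28,29,30,31): XOR of data positions = 0⊕1⊕0⊕0⊕1⊕1⊕0⊕0⊕0⊕0⊕0⊕0⊕0⊕0⊕0 = 1
p16 (pos 16,17,18,19,20,21,22,23,24,25,26,27,28,29,30,31): XOR of data positions = 0⊕1⊕0⊕1⊕0⊕0⊕0⊕0⊕0⊕0⊕0⊕0⊕0⊕0⊕0 = 0
Codeword: 0011000101001100010100000000000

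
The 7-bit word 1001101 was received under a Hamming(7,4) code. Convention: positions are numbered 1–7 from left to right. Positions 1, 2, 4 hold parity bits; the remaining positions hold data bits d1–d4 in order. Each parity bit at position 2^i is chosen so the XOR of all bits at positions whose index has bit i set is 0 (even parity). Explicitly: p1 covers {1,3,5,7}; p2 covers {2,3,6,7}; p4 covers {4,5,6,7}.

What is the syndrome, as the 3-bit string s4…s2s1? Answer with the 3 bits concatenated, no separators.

111

s1 (pos 1,3,5,7): 1⊕0⊕1⊕1 = 1
s2 (pos 2,3,6,7): 0⊕0⊕0⊕1 = 1
s4 (pos 4,5,6,7): 1⊕1⊕0⊕1 = 1
Syndrome s4…s1 = 111 → error at position 7.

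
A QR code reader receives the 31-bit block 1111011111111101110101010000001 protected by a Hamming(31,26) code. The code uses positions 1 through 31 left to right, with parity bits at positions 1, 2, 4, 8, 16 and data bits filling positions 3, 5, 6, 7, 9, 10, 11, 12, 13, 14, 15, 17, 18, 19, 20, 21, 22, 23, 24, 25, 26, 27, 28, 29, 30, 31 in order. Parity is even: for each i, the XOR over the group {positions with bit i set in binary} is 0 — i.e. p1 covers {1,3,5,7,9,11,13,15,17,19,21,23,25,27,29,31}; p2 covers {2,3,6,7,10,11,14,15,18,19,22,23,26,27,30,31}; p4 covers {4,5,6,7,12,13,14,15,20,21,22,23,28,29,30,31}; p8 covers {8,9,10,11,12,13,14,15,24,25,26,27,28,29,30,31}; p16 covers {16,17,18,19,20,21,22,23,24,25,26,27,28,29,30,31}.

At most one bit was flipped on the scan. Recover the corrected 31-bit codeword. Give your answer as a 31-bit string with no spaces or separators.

1111011111111101110101010001001

s1 (pos 1,3,5,7,9,11,13,15,17,19,21,23,25,27,29,31): 1⊕1⊕0⊕1⊕1⊕1⊕1⊕0⊕1⊕0⊕0⊕0⊕0⊕0⊕0⊕1 = 0
s2 (pos 2,3,6,7,10,11,14,15,18,19,22,23,26,27,30,31): 1⊕1⊕1⊕1⊕1⊕1⊕1⊕0⊕1⊕0⊕1⊕0⊕0⊕0⊕0⊕1 = 0
s4 (pos 4,5,6,7,12,13,14,15,20,21,22,23,28,29,30,31): 1⊕0⊕1⊕1⊕1⊕1⊕1⊕0⊕1⊕0⊕1⊕0⊕0⊕0⊕0⊕1 = 1
s8 (pos 8,9,10,11,12,13,14,15,24,25,26,27,28,29,30,31): 1⊕1⊕1⊕1⊕1⊕1⊕1⊕0⊕1⊕0⊕0⊕0⊕0⊕0⊕0⊕1 = 1
s16 (pos 16,17,18,19,20,21,22,23,24,25,26,27,28,29,30,31): 1⊕1⊕1⊕0⊕1⊕0⊕1⊕0⊕1⊕0⊕0⊕0⊕0⊕0⊕0⊕1 = 1
Syndrome s16…s1 = 11100 → error at position 28.
Flip position 28: 1111011111111101110101010000001 → 1111011111111101110101010001001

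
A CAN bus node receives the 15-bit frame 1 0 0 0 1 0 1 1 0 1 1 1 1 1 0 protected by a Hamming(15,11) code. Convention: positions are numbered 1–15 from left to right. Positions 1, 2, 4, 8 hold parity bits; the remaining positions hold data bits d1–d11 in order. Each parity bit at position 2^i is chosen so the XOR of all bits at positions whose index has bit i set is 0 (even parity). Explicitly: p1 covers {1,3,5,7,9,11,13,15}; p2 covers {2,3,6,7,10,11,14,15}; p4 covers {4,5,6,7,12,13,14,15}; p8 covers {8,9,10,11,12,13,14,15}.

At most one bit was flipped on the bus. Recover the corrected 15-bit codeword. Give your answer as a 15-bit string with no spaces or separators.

s1 (pos 1,3,5,7,9,11,13,15): 1⊕0⊕1⊕1⊕0⊕1⊕1⊕0 = 1
s2 (pos 2,3,6,7,10,11,14,15): 0⊕0⊕0⊕1⊕1⊕1⊕1⊕0 = 0
s4 (pos 4,5,6,7,12,13,14,15): 0⊕1⊕0⊕1⊕1⊕1⊕1⊕0 = 1
s8 (pos 8,9,10,11,12,13,14,15): 1⊕0⊕1⊕1⊕1⊕1⊕1⊕0 = 0
Syndrome s8…s1 = 0101 → error at position 5.
Flip position 5: 100010110111110 → 100000110111110

100000110111110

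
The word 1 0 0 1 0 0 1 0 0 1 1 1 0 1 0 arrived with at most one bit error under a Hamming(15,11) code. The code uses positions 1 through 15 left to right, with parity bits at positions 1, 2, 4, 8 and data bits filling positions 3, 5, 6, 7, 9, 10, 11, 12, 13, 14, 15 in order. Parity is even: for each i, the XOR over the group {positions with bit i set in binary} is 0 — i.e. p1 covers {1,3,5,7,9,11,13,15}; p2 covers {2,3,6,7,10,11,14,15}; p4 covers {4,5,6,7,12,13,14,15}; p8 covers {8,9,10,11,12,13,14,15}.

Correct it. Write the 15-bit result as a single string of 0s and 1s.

000100100111010

s1 (pos 1,3,5,7,9,11,13,15): 1⊕0⊕0⊕1⊕0⊕1⊕0⊕0 = 1
s2 (pos 2,3,6,7,10,11,14,15): 0⊕0⊕0⊕1⊕1⊕1⊕1⊕0 = 0
s4 (pos 4,5,6,7,12,13,14,15): 1⊕0⊕0⊕1⊕1⊕0⊕1⊕0 = 0
s8 (pos 8,9,10,11,12,13,14,15): 0⊕0⊕1⊕1⊕1⊕0⊕1⊕0 = 0
Syndrome s8…s1 = 0001 → error at position 1.
Flip position 1: 100100100111010 → 000100100111010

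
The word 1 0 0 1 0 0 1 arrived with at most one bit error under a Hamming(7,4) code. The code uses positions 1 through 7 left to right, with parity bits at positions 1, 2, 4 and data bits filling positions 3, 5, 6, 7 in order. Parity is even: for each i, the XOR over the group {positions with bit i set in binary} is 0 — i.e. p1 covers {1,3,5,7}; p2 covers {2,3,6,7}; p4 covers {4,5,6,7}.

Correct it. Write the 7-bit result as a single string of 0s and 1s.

s1 (pos 1,3,5,7): 1⊕0⊕0⊕1 = 0
s2 (pos 2,3,6,7): 0⊕0⊕0⊕1 = 1
s4 (pos 4,5,6,7): 1⊕0⊕0⊕1 = 0
Syndrome s4…s1 = 010 → error at position 2.
Flip position 2: 1001001 → 1101001

1101001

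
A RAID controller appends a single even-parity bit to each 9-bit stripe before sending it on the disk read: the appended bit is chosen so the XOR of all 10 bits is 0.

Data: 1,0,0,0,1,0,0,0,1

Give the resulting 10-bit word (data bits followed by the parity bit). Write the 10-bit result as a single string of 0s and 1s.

XOR of the 9 data bits: 1⊕0⊕0⊕0⊕1⊕0⊕0⊕0⊕1 = 1
Parity bit = 1 (so all 10 bits XOR to 0).

1000100011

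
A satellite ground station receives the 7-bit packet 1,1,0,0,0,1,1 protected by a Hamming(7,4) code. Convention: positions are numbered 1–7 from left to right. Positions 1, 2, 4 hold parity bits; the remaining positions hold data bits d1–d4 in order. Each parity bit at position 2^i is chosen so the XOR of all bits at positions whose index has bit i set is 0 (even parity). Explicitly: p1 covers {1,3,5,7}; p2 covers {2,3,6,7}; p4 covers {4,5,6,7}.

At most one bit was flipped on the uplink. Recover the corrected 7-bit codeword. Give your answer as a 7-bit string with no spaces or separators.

s1 (pos 1,3,5,7): 1⊕0⊕0⊕1 = 0
s2 (pos 2,3,6,7): 1⊕0⊕1⊕1 = 1
s4 (pos 4,5,6,7): 0⊕0⊕1⊕1 = 0
Syndrome s4…s1 = 010 → error at position 2.
Flip position 2: 1100011 → 1000011

1000011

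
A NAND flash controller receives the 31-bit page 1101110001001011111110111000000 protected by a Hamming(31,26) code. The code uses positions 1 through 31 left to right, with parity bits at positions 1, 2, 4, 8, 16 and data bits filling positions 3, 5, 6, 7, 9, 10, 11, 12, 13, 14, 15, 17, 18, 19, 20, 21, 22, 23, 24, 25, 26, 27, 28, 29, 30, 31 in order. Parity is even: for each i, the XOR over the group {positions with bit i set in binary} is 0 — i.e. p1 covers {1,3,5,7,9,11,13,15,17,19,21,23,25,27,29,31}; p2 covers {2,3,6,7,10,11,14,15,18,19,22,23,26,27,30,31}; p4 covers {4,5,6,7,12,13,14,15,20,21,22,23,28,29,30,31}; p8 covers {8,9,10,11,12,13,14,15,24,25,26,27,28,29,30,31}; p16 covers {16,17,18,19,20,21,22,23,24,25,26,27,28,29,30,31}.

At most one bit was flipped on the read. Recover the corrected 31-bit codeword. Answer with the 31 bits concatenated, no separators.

s1 (pos 1,3,5,7,9,11,13,15,17,19,21,23,25,27,29,31): 1⊕0⊕1⊕0⊕0⊕0⊕1⊕1⊕1⊕1⊕1⊕1⊕1⊕0⊕0⊕0 = 1
s2 (pos 2,3,6,7,10,11,14,15,18,19,22,23,26,27,30,31): 1⊕0⊕1⊕0⊕1⊕0⊕0⊕1⊕1⊕1⊕0⊕1⊕0⊕0⊕0⊕0 = 1
s4 (pos 4,5,6,7,12,13,14,15,20,21,22,23,28,29,30,31): 1⊕1⊕1⊕0⊕0⊕1⊕0⊕1⊕1⊕1⊕0⊕1⊕0⊕0⊕0⊕0 = 0
s8 (pos 8,9,10,11,12,13,14,15,24,25,26,27,28,29,30,31): 0⊕0⊕1⊕0⊕0⊕1⊕0⊕1⊕1⊕1⊕0⊕0⊕0⊕0⊕0⊕0 = 1
s16 (pos 16,17,18,19,20,21,22,23,24,25,26,27,28,29,30,31): 1⊕1⊕1⊕1⊕1⊕1⊕0⊕1⊕1⊕1⊕0⊕0⊕0⊕0⊕0⊕0 = 1
Syndrome s16…s1 = 11011 → error at position 27.
Flip position 27: 1101110001001011111110111000000 → 1101110001001011111110111010000

1101110001001011111110111010000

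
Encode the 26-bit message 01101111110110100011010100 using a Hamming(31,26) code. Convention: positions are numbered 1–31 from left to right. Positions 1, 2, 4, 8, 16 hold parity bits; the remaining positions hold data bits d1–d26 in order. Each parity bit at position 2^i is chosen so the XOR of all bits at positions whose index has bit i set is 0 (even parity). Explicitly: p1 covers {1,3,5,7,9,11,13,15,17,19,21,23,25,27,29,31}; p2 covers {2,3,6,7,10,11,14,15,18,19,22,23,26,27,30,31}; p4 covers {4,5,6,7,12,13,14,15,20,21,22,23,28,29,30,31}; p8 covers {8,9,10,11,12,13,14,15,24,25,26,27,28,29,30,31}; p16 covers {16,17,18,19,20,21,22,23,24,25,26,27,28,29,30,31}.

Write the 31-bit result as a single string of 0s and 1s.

0001110011111101110100011010100

Place data at non-parity positions: p1 p2 0 p4 1 1 0 p8 1 1 1 1 1 1 0 p16 1 1 0 1 0 0 0 1 1 0 1 0 1 0 0
p1 (pos 1,3,5,7,9,11,13,15,17,19,21,23,25,27,29,31): XOR of data positions = 0⊕1⊕0⊕1⊕1⊕1⊕0⊕1⊕0⊕0⊕0⊕1⊕1⊕1⊕0 = 0
p2 (pos 2,3,6,7,10,11,14,15,18,19,22,23,26,27,30,31): XOR of data positions = 0⊕1⊕0⊕1⊕1⊕1⊕0⊕1⊕0⊕0⊕0⊕0⊕1⊕0⊕0 = 0
p4 (pos 4,5,6,7,12,13,14,15,20,21,22,23,28,29,30,31): XOR of data positions = 1⊕1⊕0⊕1⊕1⊕1⊕0⊕1⊕0⊕0⊕0⊕0⊕1⊕0⊕0 = 1
p8 (pos 8,9,10,11,12,13,14,15,24,25,26,27,28,29,30,31): XOR of data positions = 1⊕1⊕1⊕1⊕1⊕1⊕0⊕1⊕1⊕0⊕1⊕0⊕1⊕0⊕0 = 0
p16 (pos 16,17,18,19,20,21,22,23,24,25,26,27,28,29,30,31): XOR of data positions = 1⊕1⊕0⊕1⊕0⊕0⊕0⊕1⊕1⊕0⊕1⊕0⊕1⊕0⊕0 = 1
Codeword: 0001110011111101110100011010100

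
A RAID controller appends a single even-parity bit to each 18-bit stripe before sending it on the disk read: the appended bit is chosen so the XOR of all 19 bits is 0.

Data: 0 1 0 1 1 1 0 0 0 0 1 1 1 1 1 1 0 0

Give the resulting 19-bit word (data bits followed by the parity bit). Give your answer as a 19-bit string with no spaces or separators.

0101110000111111000

XOR of the 18 data bits: 0⊕1⊕0⊕1⊕1⊕1⊕0⊕0⊕0⊕0⊕1⊕1⊕1⊕1⊕1⊕1⊕0⊕0 = 0
Parity bit = 0 (so all 19 bits XOR to 0).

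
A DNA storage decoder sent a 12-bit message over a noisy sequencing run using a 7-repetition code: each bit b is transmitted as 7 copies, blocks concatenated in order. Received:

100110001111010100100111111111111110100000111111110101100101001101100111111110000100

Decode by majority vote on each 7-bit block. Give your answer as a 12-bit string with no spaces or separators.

010110110110

Block 1 (1001100): 3 ones → 0
Block 2 (0111101): 5 ones → 1
Block 3 (0100100): 2 ones → 0
Block 4 (1111111): 7 ones → 1
Block 5 (1111111): 7 ones → 1
Block 6 (0100000): 1 one → 0
Block 7 (1111111): 7 ones → 1
Block 8 (1010110): 4 ones → 1
Block 9 (0101001): 3 ones → 0
Block 10 (1011001): 4 ones → 1
Block 11 (1111111): 7 ones → 1
Block 12 (0000100): 1 one → 0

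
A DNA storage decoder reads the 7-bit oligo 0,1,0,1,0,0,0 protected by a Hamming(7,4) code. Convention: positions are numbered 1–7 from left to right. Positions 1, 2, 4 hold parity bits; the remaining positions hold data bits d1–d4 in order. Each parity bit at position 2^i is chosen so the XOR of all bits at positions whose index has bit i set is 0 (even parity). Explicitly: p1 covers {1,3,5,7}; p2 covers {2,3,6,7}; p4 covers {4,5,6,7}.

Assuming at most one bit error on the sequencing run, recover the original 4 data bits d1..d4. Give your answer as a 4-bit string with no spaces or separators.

0010

s1 (pos 1,3,5,7): 0⊕0⊕0⊕0 = 0
s2 (pos 2,3,6,7): 1⊕0⊕0⊕0 = 1
s4 (pos 4,5,6,7): 1⊕0⊕0⊕0 = 1
Syndrome s4…s1 = 110 → error at position 6.
Flip position 6: 0101000 → 0101010
Read data bits from positions 3,5,6,7: 0010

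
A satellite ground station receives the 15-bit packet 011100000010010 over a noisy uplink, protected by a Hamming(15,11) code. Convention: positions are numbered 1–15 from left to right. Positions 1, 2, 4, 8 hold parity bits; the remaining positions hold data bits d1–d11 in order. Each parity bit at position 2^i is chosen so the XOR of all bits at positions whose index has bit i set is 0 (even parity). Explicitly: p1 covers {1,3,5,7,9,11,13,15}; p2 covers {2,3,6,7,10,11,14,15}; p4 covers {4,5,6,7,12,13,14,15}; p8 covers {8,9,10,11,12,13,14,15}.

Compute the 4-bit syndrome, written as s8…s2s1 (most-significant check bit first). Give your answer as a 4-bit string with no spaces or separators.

s1 (pos 1,3,5,7,9,11,13,15): 0⊕1⊕0⊕0⊕0⊕1⊕0⊕0 = 0
s2 (pos 2,3,6,7,10,11,14,15): 1⊕1⊕0⊕0⊕0⊕1⊕1⊕0 = 0
s4 (pos 4,5,6,7,12,13,14,15): 1⊕0⊕0⊕0⊕0⊕0⊕1⊕0 = 0
s8 (pos 8,9,10,11,12,13,14,15): 0⊕0⊕0⊕1⊕0⊕0⊕1⊕0 = 0
Syndrome s8…s1 = 0000 → no error.

0000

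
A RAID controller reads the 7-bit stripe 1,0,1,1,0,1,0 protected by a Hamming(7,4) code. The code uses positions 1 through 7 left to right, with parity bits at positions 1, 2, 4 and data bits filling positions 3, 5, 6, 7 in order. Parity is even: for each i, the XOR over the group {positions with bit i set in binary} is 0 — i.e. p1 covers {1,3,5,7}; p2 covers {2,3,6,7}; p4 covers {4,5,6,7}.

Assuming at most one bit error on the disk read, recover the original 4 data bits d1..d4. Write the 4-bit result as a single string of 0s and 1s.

1010

s1 (pos 1,3,5,7): 1⊕1⊕0⊕0 = 0
s2 (pos 2,3,6,7): 0⊕1⊕1⊕0 = 0
s4 (pos 4,5,6,7): 1⊕0⊕1⊕0 = 0
Syndrome s4…s1 = 000 → no error.
Read data bits from positions 3,5,6,7: 1010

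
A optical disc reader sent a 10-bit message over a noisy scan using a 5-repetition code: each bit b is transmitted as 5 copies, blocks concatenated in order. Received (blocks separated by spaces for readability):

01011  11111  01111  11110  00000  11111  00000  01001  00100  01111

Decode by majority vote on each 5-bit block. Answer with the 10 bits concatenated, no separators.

1111010001

Block 1 (01011): 3 ones → 1
Block 2 (11111): 5 ones → 1
Block 3 (01111): 4 ones → 1
Block 4 (11110): 4 ones → 1
Block 5 (00000): 0 ones → 0
Block 6 (11111): 5 ones → 1
Block 7 (00000): 0 ones → 0
Block 8 (01001): 2 ones → 0
Block 9 (00100): 1 one → 0
Block 10 (01111): 4 ones → 1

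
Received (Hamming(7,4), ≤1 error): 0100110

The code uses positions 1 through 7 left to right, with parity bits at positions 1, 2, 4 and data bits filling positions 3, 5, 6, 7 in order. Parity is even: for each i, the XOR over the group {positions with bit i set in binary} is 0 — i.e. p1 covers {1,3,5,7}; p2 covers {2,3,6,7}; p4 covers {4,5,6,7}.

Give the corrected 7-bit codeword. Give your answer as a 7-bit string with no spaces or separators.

1100110

s1 (pos 1,3,5,7): 0⊕0⊕1⊕0 = 1
s2 (pos 2,3,6,7): 1⊕0⊕1⊕0 = 0
s4 (pos 4,5,6,7): 0⊕1⊕1⊕0 = 0
Syndrome s4…s1 = 001 → error at position 1.
Flip position 1: 0100110 → 1100110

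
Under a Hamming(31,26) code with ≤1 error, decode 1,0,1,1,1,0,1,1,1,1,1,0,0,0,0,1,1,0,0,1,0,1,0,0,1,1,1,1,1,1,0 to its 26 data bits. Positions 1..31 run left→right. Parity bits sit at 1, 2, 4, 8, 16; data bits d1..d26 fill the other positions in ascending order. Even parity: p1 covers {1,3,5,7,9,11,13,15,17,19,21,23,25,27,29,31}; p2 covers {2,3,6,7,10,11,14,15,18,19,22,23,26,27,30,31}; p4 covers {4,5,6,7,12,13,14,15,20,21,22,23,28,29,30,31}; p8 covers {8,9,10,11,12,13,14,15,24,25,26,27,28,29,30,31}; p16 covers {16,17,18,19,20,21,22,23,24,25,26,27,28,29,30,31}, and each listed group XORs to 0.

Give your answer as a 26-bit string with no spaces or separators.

11011110000100101001111110

s1 (pos 1,3,5,7,9,11,13,15,17,19,21,23,25,27,29,31): 1⊕1⊕1⊕1⊕1⊕1⊕0⊕0⊕1⊕0⊕0⊕0⊕1⊕1⊕1⊕0 = 0
s2 (pos 2,3,6,7,10,11,14,15,18,19,22,23,26,27,30,31): 0⊕1⊕0⊕1⊕1⊕1⊕0⊕0⊕0⊕0⊕1⊕0⊕1⊕1⊕1⊕0 = 0
s4 (pos 4,5,6,7,12,13,14,15,20,21,22,23,28,29,30,31): 1⊕1⊕0⊕1⊕0⊕0⊕0⊕0⊕1⊕0⊕1⊕0⊕1⊕1⊕1⊕0 = 0
s8 (pos 8,9,10,11,12,13,14,15,24,25,26,27,28,29,30,31): 1⊕1⊕1⊕1⊕0⊕0⊕0⊕0⊕0⊕1⊕1⊕1⊕1⊕1⊕1⊕0 = 0
s16 (pos 16,17,18,19,20,21,22,23,24,25,26,27,28,29,30,31): 1⊕1⊕0⊕0⊕1⊕0⊕1⊕0⊕0⊕1⊕1⊕1⊕1⊕1⊕1⊕0 = 0
Syndrome s16…s1 = 00000 → no error.
Read data bits from positions 3,5,6,7,9,10,11,12,13,14,15,17,18,19,20,21,22,23,24,25,26,27,28,29,30,31: 11011110000100101001111110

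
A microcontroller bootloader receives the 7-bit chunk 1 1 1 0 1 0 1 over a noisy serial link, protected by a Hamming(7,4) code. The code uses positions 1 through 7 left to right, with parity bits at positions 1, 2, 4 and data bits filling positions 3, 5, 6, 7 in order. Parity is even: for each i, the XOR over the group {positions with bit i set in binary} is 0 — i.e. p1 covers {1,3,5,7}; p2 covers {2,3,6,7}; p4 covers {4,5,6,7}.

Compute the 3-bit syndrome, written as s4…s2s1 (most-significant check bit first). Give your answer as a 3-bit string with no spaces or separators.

010

s1 (pos 1,3,5,7): 1⊕1⊕1⊕1 = 0
s2 (pos 2,3,6,7): 1⊕1⊕0⊕1 = 1
s4 (pos 4,5,6,7): 0⊕1⊕0⊕1 = 0
Syndrome s4…s1 = 010 → error at position 2.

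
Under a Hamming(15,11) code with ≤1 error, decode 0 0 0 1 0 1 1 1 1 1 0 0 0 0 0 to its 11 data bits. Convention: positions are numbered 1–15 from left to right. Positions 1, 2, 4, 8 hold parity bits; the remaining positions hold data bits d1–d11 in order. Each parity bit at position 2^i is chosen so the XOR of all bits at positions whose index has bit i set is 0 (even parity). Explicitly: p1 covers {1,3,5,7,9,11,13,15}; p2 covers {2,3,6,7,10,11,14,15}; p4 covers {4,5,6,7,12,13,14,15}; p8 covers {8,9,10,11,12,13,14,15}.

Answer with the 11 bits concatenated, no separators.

s1 (pos 1,3,5,7,9,11,13,15): 0⊕0⊕0⊕1⊕1⊕0⊕0⊕0 = 0
s2 (pos 2,3,6,7,10,11,14,15): 0⊕0⊕1⊕1⊕1⊕0⊕0⊕0 = 1
s4 (pos 4,5,6,7,12,13,14,15): 1⊕0⊕1⊕1⊕0⊕0⊕0⊕0 = 1
s8 (pos 8,9,10,11,12,13,14,15): 1⊕1⊕1⊕0⊕0⊕0⊕0⊕0 = 1
Syndrome s8…s1 = 1110 → error at position 14.
Flip position 14: 000101111100000 → 000101111100010
Read data bits from positions 3,5,6,7,9,10,11,12,13,14,15: 00111100010

00111100010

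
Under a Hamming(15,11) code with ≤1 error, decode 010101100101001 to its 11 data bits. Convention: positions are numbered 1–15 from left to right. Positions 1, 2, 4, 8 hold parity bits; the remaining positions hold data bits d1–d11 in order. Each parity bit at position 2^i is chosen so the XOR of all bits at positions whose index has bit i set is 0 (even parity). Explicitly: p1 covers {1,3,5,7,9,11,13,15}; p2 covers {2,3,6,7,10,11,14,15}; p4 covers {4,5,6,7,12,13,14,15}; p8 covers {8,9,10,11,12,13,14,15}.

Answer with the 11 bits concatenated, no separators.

s1 (pos 1,3,5,7,9,11,13,15): 0⊕0⊕0⊕1⊕0⊕0⊕0⊕1 = 0
s2 (pos 2,3,6,7,10,11,14,15): 1⊕0⊕1⊕1⊕1⊕0⊕0⊕1 = 1
s4 (pos 4,5,6,7,12,13,14,15): 1⊕0⊕1⊕1⊕1⊕0⊕0⊕1 = 1
s8 (pos 8,9,10,11,12,13,14,15): 0⊕0⊕1⊕0⊕1⊕0⊕0⊕1 = 1
Syndrome s8…s1 = 1110 → error at position 14.
Flip position 14: 010101100101001 → 010101100101011
Read data bits from positions 3,5,6,7,9,10,11,12,13,14,15: 00110101011

00110101011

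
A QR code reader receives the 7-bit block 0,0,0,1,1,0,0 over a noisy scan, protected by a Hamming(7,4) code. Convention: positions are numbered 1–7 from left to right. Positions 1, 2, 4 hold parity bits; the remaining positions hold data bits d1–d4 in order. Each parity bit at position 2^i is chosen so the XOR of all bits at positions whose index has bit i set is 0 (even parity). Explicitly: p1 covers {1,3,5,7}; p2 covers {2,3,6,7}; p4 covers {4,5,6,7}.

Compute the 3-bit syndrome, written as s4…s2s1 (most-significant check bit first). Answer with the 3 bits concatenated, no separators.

s1 (pos 1,3,5,7): 0⊕0⊕1⊕0 = 1
s2 (pos 2,3,6,7): 0⊕0⊕0⊕0 = 0
s4 (pos 4,5,6,7): 1⊕1⊕0⊕0 = 0
Syndrome s4…s1 = 001 → error at position 1.

001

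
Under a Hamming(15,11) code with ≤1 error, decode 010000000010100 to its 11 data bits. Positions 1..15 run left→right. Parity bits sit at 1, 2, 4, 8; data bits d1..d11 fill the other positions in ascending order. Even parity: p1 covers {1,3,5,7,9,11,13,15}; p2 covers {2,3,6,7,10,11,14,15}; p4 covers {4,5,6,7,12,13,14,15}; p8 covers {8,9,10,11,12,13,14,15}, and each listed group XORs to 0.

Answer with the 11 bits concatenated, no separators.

00000010100

s1 (pos 1,3,5,7,9,11,13,15): 0⊕0⊕0⊕0⊕0⊕1⊕1⊕0 = 0
s2 (pos 2,3,6,7,10,11,14,15): 1⊕0⊕0⊕0⊕0⊕1⊕0⊕0 = 0
s4 (pos 4,5,6,7,12,13,14,15): 0⊕0⊕0⊕0⊕0⊕1⊕0⊕0 = 1
s8 (pos 8,9,10,11,12,13,14,15): 0⊕0⊕0⊕1⊕0⊕1⊕0⊕0 = 0
Syndrome s8…s1 = 0100 → error at position 4.
Flip position 4: 010000000010100 → 010100000010100
Read data bits from positions 3,5,6,7,9,10,11,12,13,14,15: 00000010100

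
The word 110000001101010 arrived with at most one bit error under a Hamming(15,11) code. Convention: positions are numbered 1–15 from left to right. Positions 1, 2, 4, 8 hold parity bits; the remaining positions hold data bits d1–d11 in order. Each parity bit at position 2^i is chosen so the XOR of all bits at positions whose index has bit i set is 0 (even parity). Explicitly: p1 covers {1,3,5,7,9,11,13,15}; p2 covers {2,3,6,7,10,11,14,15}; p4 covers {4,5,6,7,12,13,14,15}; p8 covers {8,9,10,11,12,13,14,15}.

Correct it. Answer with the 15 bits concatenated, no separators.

100000001101010

s1 (pos 1,3,5,7,9,11,13,15): 1⊕0⊕0⊕0⊕1⊕0⊕0⊕0 = 0
s2 (pos 2,3,6,7,10,11,14,15): 1⊕0⊕0⊕0⊕1⊕0⊕1⊕0 = 1
s4 (pos 4,5,6,7,12,13,14,15): 0⊕0⊕0⊕0⊕1⊕0⊕1⊕0 = 0
s8 (pos 8,9,10,11,12,13,14,15): 0⊕1⊕1⊕0⊕1⊕0⊕1⊕0 = 0
Syndrome s8…s1 = 0010 → error at position 2.
Flip position 2: 110000001101010 → 100000001101010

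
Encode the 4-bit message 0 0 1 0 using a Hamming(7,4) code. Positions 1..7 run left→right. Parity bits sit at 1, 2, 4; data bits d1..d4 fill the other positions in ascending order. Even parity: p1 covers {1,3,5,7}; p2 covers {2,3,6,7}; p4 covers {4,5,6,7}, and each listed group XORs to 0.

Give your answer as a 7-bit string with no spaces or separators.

0101010

Place data at non-parity positions: p1 p2 0 p4 0 1 0
p1 (pos 1,3,5,7): XOR of data positions = 0⊕0⊕0 = 0
p2 (pos 2,3,6,7): XOR of data positions = 0⊕1⊕0 = 1
p4 (pos 4,5,6,7): XOR of data positions = 0⊕1⊕0 = 1
Codeword: 0101010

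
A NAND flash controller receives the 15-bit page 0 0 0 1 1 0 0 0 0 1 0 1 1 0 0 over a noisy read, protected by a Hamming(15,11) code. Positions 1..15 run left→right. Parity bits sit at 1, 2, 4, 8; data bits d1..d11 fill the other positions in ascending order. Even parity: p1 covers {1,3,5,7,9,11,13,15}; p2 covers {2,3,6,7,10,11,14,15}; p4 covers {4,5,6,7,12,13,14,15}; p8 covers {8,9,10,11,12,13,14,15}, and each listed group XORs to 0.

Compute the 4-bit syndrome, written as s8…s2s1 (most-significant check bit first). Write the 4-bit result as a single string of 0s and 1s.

1010

s1 (pos 1,3,5,7,9,11,13,15): 0⊕0⊕1⊕0⊕0⊕0⊕1⊕0 = 0
s2 (pos 2,3,6,7,10,11,14,15): 0⊕0⊕0⊕0⊕1⊕0⊕0⊕0 = 1
s4 (pos 4,5,6,7,12,13,14,15): 1⊕1⊕0⊕0⊕1⊕1⊕0⊕0 = 0
s8 (pos 8,9,10,11,12,13,14,15): 0⊕0⊕1⊕0⊕1⊕1⊕0⊕0 = 1
Syndrome s8…s1 = 1010 → error at position 10.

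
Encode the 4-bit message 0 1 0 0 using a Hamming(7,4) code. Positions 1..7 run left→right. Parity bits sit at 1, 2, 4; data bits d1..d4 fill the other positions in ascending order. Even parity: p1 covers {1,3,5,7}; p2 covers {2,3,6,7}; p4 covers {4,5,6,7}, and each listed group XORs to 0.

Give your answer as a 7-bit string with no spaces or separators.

Place data at non-parity positions: p1 p2 0 p4 1 0 0
p1 (pos 1,3,5,7): XOR of data positions = 0⊕1⊕0 = 1
p2 (pos 2,3,6,7): XOR of data positions = 0⊕0⊕0 = 0
p4 (pos 4,5,6,7): XOR of data positions = 1⊕0⊕0 = 1
Codeword: 1001100

1001100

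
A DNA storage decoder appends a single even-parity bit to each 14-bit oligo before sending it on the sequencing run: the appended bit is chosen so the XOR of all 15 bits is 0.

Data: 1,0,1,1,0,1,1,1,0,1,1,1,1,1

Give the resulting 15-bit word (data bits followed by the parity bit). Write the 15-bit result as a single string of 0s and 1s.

101101110111111

XOR of the 14 data bits: 1⊕0⊕1⊕1⊕0⊕1⊕1⊕1⊕0⊕1⊕1⊕1⊕1⊕1 = 1
Parity bit = 1 (so all 15 bits XOR to 0).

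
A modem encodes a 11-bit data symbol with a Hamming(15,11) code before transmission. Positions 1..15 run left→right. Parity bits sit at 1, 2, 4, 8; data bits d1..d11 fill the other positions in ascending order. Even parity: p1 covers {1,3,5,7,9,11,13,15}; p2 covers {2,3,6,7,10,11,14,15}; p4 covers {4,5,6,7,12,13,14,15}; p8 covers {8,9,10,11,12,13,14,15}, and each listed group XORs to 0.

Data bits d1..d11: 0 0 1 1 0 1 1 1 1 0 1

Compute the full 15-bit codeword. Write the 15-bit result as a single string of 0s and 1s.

010101110111101

Place data at non-parity positions: p1 p2 0 p4 0 1 1 p8 0 1 1 1 1 0 1
p1 (pos 1,3,5,7,9,11,13,15): XOR of data positions = 0⊕0⊕1⊕0⊕1⊕1⊕1 = 0
p2 (pos 2,3,6,7,10,11,14,15): XOR of data positions = 0⊕1⊕1⊕1⊕1⊕0⊕1 = 1
p4 (pos 4,5,6,7,12,13,14,15): XOR of data positions = 0⊕1⊕1⊕1⊕1⊕0⊕1 = 1
p8 (pos 8,9,10,11,12,13,14,15): XOR of data positions = 0⊕1⊕1⊕1⊕1⊕0⊕1 = 1
Codeword: 010101110111101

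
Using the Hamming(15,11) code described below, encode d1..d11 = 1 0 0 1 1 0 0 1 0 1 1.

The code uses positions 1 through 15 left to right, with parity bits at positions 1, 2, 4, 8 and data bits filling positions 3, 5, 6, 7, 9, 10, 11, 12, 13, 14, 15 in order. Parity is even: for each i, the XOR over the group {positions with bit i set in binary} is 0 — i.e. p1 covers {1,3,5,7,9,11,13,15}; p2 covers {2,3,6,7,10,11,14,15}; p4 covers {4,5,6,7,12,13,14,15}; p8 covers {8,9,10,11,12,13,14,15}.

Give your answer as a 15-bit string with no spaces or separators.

Place data at non-parity positions: p1 p2 1 p4 0 0 1 p8 1 0 0 1 0 1 1
p1 (pos 1,3,5,7,9,11,13,15): XOR of data positions = 1⊕0⊕1⊕1⊕0⊕0⊕1 = 0
p2 (pos 2,3,6,7,10,11,14,15): XOR of data positions = 1⊕0⊕1⊕0⊕0⊕1⊕1 = 0
p4 (pos 4,5,6,7,12,13,14,15): XOR of data positions = 0⊕0⊕1⊕1⊕0⊕1⊕1 = 0
p8 (pos 8,9,10,11,12,13,14,15): XOR of data positions = 1⊕0⊕0⊕1⊕0⊕1⊕1 = 0
Codeword: 001000101001011

001000101001011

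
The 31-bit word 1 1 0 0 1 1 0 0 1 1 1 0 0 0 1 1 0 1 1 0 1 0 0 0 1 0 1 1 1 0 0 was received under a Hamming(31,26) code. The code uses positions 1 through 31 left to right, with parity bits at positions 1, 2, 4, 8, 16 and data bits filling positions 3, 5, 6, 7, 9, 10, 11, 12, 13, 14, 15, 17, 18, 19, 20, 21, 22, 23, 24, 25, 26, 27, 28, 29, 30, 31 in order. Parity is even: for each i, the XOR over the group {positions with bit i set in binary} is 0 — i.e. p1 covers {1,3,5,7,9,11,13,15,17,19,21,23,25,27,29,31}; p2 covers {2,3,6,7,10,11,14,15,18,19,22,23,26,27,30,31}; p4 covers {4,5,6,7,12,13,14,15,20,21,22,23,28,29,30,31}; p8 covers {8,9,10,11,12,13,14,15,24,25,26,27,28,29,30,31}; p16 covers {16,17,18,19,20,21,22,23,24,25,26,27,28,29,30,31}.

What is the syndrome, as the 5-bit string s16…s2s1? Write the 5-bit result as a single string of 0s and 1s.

s1 (pos 1,3,5,7,9,11,13,15,17,19,21,23,25,27,29,31): 1⊕0⊕1⊕0⊕1⊕1⊕0⊕1⊕0⊕1⊕1⊕0⊕1⊕1⊕1⊕0 = 0
s2 (pos 2,3,6,7,10,11,14,15,18,19,22,23,26,27,30,31): 1⊕0⊕1⊕0⊕1⊕1⊕0⊕1⊕1⊕1⊕0⊕0⊕0⊕1⊕0⊕0 = 0
s4 (pos 4,5,6,7,12,13,14,15,20,21,22,23,28,29,30,31): 0⊕1⊕1⊕0⊕0⊕0⊕0⊕1⊕0⊕1⊕0⊕0⊕1⊕1⊕0⊕0 = 0
s8 (pos 8,9,10,11,12,13,14,15,24,25,26,27,28,29,30,31): 0⊕1⊕1⊕1⊕0⊕0⊕0⊕1⊕0⊕1⊕0⊕1⊕1⊕1⊕0⊕0 = 0
s16 (pos 16,17,18,19,20,21,22,23,24,25,26,27,28,29,30,31): 1⊕0⊕1⊕1⊕0⊕1⊕0⊕0⊕0⊕1⊕0⊕1⊕1⊕1⊕0⊕0 = 0
Syndrome s16…s1 = 00000 → no error.

00000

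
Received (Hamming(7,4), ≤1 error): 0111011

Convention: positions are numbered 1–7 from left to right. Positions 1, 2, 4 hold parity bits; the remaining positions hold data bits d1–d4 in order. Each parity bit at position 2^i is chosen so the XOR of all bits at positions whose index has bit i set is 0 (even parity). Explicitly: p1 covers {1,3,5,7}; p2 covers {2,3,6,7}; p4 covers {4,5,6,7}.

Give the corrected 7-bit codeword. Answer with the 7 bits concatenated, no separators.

s1 (pos 1,3,5,7): 0⊕1⊕0⊕1 = 0
s2 (pos 2,3,6,7): 1⊕1⊕1⊕1 = 0
s4 (pos 4,5,6,7): 1⊕0⊕1⊕1 = 1
Syndrome s4…s1 = 100 → error at position 4.
Flip position 4: 0111011 → 0110011

0110011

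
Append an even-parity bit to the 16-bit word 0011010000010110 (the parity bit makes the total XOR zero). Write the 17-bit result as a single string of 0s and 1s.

XOR of the 16 data bits: 0⊕0⊕1⊕1⊕0⊕1⊕0⊕0⊕0⊕0⊕0⊕1⊕0⊕1⊕1⊕0 = 0
Parity bit = 0 (so all 17 bits XOR to 0).

00110100000101100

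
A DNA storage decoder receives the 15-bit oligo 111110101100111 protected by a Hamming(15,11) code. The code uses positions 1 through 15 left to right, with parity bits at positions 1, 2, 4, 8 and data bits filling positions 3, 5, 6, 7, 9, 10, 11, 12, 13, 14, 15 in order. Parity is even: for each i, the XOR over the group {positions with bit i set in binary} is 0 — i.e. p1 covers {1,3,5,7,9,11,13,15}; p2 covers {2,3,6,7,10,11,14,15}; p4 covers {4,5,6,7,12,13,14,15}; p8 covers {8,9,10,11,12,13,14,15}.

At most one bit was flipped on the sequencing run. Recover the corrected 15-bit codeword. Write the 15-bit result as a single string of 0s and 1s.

111110100100111

s1 (pos 1,3,5,7,9,11,13,15): 1⊕1⊕1⊕1⊕1⊕0⊕1⊕1 = 1
s2 (pos 2,3,6,7,10,11,14,15): 1⊕1⊕0⊕1⊕1⊕0⊕1⊕1 = 0
s4 (pos 4,5,6,7,12,13,14,15): 1⊕1⊕0⊕1⊕0⊕1⊕1⊕1 = 0
s8 (pos 8,9,10,11,12,13,14,15): 0⊕1⊕1⊕0⊕0⊕1⊕1⊕1 = 1
Syndrome s8…s1 = 1001 → error at position 9.
Flip position 9: 111110101100111 → 111110100100111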